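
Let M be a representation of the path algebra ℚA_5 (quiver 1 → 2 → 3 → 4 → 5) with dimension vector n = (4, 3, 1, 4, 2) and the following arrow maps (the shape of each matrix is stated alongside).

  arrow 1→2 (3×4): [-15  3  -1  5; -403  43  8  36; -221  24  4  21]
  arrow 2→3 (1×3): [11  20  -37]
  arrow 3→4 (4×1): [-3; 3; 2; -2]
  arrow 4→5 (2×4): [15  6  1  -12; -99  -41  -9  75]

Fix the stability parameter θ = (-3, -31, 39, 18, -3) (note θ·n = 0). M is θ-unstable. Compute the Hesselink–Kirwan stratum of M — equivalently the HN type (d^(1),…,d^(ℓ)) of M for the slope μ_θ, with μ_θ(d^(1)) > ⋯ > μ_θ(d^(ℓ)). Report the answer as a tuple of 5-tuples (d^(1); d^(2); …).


Via rank(M_{q-1}∘⋯∘M_p): M ≅ I[1,1], I[1,2]^2, I[1,5], I[4,4]^2, I[4,5].
μ_θ-semistable layers: μ^(1)=18; μ^(2)=15/2; μ^(3)=-3; μ^(4)=-17

((0, 0, 1, 3, 1); (0, 0, 0, 1, 1); (1, 0, 0, 0, 0); (3, 3, 0, 0, 0))


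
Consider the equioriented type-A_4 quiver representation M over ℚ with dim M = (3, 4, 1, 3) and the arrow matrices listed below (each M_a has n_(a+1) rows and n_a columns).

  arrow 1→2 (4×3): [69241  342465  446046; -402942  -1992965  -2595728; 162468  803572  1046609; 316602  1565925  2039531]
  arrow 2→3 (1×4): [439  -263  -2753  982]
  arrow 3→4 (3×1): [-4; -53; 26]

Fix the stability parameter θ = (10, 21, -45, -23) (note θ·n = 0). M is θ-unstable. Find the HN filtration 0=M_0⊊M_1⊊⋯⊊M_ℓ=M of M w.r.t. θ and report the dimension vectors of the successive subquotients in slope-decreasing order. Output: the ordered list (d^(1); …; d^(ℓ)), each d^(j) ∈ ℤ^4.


Barcode: M ≅ I[1,2]^2, I[1,4], I[2,2], I[4,4]^2. HN layers by μ_θ (4 steps, strictly decreasing):
  μ^(1)=21; μ^(2)=10; μ^(3)=-37/4; μ^(4)=-23

((0, 3, 0, 0); (2, 0, 0, 0); (1, 1, 1, 1); (0, 0, 0, 2))


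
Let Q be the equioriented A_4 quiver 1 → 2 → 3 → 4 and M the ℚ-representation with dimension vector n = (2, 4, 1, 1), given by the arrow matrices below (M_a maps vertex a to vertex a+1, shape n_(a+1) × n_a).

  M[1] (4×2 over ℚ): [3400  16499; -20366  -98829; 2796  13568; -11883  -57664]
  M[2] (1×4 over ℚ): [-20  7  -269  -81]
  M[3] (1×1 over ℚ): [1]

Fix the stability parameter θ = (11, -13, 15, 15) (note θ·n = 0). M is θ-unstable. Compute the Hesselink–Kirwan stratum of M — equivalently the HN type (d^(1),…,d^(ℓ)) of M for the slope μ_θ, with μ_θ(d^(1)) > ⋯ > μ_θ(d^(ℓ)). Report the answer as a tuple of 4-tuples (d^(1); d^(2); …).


Via rank(M_{q-1}∘⋯∘M_p): M ≅ I[1,2], I[1,4], I[2,2]^2.
μ_θ-semistable layers: μ^(1)=15; μ^(2)=-1; μ^(3)=-13

((0, 0, 1, 1); (2, 2, 0, 0); (0, 2, 0, 0))


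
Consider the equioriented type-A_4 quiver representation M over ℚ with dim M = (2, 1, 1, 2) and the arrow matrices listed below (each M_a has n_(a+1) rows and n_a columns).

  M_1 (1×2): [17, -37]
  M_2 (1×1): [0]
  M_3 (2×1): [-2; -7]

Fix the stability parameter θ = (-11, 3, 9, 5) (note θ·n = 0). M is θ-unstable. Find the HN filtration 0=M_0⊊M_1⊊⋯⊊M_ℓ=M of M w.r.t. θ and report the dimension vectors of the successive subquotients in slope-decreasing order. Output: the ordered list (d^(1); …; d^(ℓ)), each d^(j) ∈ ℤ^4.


Interval decomposition of M: I[1,1], I[1,2], I[3,4], I[4,4].
HN type (ℓ=4): μ^(1)=7; μ^(2)=5; μ^(3)=3; μ^(4)=-11

((0, 0, 1, 1); (0, 0, 0, 1); (0, 1, 0, 0); (2, 0, 0, 0))


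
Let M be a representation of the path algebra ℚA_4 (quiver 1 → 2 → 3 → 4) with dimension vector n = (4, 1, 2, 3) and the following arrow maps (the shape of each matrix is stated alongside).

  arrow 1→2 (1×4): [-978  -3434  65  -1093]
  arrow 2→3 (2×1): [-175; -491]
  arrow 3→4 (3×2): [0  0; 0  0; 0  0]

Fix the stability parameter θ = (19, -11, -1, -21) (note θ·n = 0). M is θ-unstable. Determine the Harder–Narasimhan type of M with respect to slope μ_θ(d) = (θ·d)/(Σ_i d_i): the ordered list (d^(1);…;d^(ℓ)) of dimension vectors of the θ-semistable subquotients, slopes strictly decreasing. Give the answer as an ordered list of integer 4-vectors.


Via rank(M_{q-1}∘⋯∘M_p): M ≅ I[1,1]^3, I[1,3], I[3,3], I[4,4]^3.
μ_θ-semistable layers: μ^(1)=19; μ^(2)=7/3; μ^(3)=-1; μ^(4)=-21

((3, 0, 0, 0); (1, 1, 1, 0); (0, 0, 1, 0); (0, 0, 0, 3))


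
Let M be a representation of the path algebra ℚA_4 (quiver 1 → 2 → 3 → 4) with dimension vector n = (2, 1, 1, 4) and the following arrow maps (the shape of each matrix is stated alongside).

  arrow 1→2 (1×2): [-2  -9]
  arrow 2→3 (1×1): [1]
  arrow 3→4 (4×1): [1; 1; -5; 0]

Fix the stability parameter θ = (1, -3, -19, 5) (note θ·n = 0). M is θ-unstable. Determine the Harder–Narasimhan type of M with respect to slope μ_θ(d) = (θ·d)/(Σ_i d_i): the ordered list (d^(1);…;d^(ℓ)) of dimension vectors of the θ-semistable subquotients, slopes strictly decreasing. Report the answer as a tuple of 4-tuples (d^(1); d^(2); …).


Via rank(M_{q-1}∘⋯∘M_p): M ≅ I[1,1], I[1,4], I[4,4]^3.
μ_θ-semistable layers: μ^(1)=5; μ^(2)=1; μ^(3)=-7

((0, 0, 0, 4); (1, 0, 0, 0); (1, 1, 1, 0))


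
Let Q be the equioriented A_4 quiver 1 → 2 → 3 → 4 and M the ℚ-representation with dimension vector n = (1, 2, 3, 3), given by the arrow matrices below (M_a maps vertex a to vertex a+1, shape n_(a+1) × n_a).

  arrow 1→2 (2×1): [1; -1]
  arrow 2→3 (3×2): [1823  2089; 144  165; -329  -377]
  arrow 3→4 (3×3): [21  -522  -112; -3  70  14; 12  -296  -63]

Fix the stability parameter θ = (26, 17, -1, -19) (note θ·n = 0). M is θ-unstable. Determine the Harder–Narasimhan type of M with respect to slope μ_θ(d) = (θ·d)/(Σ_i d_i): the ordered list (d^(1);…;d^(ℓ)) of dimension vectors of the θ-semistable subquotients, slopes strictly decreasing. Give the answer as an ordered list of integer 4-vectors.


Barcode: M ≅ I[1,3], I[2,4], I[3,4], I[4,4]. HN layers by μ_θ (4 steps, strictly decreasing):
  μ^(1)=14; μ^(2)=-1; μ^(3)=-10; μ^(4)=-19

((1, 1, 1, 0); (0, 1, 1, 1); (0, 0, 1, 1); (0, 0, 0, 1))


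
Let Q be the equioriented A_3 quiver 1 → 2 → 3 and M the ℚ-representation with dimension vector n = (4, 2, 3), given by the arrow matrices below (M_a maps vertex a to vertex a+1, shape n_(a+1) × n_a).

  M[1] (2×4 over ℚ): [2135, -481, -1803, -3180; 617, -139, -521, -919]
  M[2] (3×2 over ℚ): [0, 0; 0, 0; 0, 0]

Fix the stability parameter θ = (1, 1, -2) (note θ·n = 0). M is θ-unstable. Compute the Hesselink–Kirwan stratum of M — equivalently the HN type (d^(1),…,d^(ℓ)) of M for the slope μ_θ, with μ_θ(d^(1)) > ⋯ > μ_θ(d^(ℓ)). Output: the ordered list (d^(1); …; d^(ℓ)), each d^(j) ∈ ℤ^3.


Barcode: M ≅ I[1,1]^2, I[1,2]^2, I[3,3]^3. HN layers by μ_θ (2 steps, strictly decreasing):
  μ^(1)=1; μ^(2)=-2

((4, 2, 0); (0, 0, 3))


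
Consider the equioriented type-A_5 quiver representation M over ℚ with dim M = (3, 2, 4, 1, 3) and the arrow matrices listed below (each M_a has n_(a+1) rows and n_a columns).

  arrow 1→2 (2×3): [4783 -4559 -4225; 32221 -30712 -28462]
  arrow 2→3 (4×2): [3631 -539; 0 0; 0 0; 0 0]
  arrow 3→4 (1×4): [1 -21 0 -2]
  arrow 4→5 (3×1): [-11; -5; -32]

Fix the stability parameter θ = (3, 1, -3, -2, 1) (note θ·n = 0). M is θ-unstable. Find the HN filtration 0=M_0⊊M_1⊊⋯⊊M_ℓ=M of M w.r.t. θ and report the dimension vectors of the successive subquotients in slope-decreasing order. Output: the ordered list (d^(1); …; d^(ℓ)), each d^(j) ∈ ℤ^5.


Via rank(M_{q-1}∘⋯∘M_p): M ≅ I[1,1], I[1,2], I[1,5], I[3,3]^3, I[5,5]^2.
μ_θ-semistable layers: μ^(1)=3; μ^(2)=2; μ^(3)=1; μ^(4)=-1/4; μ^(5)=-3

((1, 0, 0, 0, 0); (1, 1, 0, 0, 0); (0, 0, 0, 0, 3); (1, 1, 1, 1, 0); (0, 0, 3, 0, 0))


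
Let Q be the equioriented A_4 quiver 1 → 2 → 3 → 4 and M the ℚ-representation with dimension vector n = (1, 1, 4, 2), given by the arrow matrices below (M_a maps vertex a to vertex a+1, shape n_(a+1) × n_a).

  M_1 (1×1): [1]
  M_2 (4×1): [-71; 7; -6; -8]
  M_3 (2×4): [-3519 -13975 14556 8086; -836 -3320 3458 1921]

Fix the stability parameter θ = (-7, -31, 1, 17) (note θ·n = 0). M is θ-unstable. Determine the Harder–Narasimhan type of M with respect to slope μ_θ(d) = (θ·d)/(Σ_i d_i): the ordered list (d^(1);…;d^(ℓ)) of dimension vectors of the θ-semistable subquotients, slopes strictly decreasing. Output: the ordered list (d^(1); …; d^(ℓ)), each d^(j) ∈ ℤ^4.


Via rank(M_{q-1}∘⋯∘M_p): M ≅ I[1,3], I[3,3], I[3,4]^2.
μ_θ-semistable layers: μ^(1)=17; μ^(2)=1; μ^(3)=-19

((0, 0, 0, 2); (0, 0, 4, 0); (1, 1, 0, 0))


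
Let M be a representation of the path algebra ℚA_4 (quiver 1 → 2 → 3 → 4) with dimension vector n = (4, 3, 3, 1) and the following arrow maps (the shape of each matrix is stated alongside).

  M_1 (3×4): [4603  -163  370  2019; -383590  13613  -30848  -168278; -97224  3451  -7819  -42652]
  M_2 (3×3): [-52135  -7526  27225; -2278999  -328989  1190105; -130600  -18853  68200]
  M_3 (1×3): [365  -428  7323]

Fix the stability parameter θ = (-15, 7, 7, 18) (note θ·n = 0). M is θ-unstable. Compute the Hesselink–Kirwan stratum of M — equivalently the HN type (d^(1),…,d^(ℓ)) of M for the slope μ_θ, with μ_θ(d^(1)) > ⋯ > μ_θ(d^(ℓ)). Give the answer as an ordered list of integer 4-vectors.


Barcode: M ≅ I[1,1], I[1,2], I[1,3], I[1,4], I[3,3]. HN layers by μ_θ (3 steps, strictly decreasing):
  μ^(1)=18; μ^(2)=7; μ^(3)=-15

((0, 0, 0, 1); (0, 3, 3, 0); (4, 0, 0, 0))


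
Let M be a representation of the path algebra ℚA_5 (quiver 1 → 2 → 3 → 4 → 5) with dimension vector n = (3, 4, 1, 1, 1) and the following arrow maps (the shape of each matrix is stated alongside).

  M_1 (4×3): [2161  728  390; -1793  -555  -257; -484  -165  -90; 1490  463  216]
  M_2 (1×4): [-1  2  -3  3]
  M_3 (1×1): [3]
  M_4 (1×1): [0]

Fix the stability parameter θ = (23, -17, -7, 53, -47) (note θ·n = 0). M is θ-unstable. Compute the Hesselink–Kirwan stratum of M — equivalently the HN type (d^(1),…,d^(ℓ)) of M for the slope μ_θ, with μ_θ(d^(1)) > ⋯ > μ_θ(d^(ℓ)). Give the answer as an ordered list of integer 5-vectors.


Via rank(M_{q-1}∘⋯∘M_p): M ≅ I[1,2]^2, I[1,4], I[2,2], I[5,5].
μ_θ-semistable layers: μ^(1)=53; μ^(2)=3; μ^(3)=-1/3; μ^(4)=-17; μ^(5)=-47

((0, 0, 0, 1, 0); (2, 2, 0, 0, 0); (1, 1, 1, 0, 0); (0, 1, 0, 0, 0); (0, 0, 0, 0, 1))


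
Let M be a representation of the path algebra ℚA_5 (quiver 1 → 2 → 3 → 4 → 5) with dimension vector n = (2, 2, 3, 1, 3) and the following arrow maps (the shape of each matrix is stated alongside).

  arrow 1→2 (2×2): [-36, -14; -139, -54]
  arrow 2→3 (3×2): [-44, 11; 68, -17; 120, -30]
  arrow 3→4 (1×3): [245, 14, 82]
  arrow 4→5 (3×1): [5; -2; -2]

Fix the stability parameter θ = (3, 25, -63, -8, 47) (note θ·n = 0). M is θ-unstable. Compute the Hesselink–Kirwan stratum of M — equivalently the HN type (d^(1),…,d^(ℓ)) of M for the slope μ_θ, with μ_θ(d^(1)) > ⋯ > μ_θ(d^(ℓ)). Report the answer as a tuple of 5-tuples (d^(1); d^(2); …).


Barcode: M ≅ I[1,2], I[1,5], I[3,3]^2, I[5,5]^2. HN layers by μ_θ (6 steps, strictly decreasing):
  μ^(1)=47; μ^(2)=25; μ^(3)=3; μ^(4)=-8; μ^(5)=-35/3; μ^(6)=-63

((0, 0, 0, 0, 3); (0, 1, 0, 0, 0); (1, 0, 0, 0, 0); (0, 0, 0, 1, 0); (1, 1, 1, 0, 0); (0, 0, 2, 0, 0))


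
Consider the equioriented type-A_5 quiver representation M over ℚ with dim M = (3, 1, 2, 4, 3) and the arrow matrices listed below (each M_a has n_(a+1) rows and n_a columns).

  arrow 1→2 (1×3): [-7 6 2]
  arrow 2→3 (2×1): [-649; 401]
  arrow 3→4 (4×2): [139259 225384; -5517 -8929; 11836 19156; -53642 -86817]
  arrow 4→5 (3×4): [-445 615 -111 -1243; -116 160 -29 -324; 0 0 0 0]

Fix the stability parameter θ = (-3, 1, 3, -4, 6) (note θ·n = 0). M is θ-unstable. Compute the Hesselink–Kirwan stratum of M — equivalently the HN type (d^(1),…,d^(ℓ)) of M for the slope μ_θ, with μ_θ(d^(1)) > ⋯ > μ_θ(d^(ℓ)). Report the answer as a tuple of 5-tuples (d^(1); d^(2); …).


Barcode: M ≅ I[1,1]^2, I[1,4], I[3,4], I[4,5]^2, I[5,5]. HN layers by μ_θ (5 steps, strictly decreasing):
  μ^(1)=6; μ^(2)=0; μ^(3)=-1/2; μ^(4)=-3; μ^(5)=-4

((0, 0, 0, 0, 3); (0, 1, 1, 1, 0); (0, 0, 1, 1, 0); (3, 0, 0, 0, 0); (0, 0, 0, 2, 0))


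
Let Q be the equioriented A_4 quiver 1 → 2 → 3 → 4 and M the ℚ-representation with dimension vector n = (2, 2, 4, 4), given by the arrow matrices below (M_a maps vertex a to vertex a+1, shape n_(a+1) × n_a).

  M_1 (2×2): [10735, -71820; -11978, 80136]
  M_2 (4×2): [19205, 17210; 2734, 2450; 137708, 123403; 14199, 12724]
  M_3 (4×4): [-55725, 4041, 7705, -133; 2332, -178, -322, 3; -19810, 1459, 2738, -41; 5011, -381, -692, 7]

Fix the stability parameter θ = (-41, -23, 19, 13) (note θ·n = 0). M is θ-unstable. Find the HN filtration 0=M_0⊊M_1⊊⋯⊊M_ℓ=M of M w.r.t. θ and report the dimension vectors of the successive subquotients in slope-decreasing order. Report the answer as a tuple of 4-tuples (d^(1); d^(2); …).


Interval decomposition of M: I[1,1], I[1,4], I[2,4], I[3,4]^2.
HN type (ℓ=3): μ^(1)=16; μ^(2)=-23; μ^(3)=-41

((0, 0, 4, 4); (0, 2, 0, 0); (2, 0, 0, 0))


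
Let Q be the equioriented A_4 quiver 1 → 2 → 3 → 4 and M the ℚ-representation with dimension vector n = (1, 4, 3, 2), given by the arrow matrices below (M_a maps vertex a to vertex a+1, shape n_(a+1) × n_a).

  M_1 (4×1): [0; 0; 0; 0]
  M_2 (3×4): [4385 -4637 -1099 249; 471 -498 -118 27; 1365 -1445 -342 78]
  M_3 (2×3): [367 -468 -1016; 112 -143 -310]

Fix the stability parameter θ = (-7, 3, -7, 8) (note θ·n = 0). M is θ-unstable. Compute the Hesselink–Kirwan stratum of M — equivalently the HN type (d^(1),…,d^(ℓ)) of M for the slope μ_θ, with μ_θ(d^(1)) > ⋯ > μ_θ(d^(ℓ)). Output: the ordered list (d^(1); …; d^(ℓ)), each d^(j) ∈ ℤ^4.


Via rank(M_{q-1}∘⋯∘M_p): M ≅ I[1,1], I[2,2], I[2,3], I[2,4]^2.
μ_θ-semistable layers: μ^(1)=8; μ^(2)=3; μ^(3)=-2; μ^(4)=-7

((0, 0, 0, 2); (0, 1, 0, 0); (0, 3, 3, 0); (1, 0, 0, 0))


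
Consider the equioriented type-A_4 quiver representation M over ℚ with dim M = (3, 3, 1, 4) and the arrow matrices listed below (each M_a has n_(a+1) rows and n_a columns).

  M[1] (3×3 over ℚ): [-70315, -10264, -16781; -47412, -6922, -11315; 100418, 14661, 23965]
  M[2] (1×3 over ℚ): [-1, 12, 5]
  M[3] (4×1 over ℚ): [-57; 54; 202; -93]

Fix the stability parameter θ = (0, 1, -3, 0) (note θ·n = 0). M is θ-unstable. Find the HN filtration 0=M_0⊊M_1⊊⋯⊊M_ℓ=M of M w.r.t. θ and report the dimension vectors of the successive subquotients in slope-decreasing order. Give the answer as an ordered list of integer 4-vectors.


Barcode: M ≅ I[1,2]^2, I[1,4], I[4,4]^3. HN layers by μ_θ (3 steps, strictly decreasing):
  μ^(1)=1; μ^(2)=0; μ^(3)=-2/3

((0, 2, 0, 0); (2, 0, 0, 4); (1, 1, 1, 0))


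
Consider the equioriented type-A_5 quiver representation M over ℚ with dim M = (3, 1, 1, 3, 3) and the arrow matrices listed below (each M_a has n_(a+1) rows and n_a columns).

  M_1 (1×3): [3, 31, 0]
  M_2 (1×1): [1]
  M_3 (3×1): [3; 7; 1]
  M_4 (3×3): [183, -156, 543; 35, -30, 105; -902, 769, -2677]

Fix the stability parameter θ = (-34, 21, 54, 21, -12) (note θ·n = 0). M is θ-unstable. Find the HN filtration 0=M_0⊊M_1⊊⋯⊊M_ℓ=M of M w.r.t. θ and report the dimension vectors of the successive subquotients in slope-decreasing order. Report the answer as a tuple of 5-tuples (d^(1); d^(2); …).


Interval decomposition of M: I[1,1]^2, I[1,4], I[4,5]^2, I[5,5].
HN type (ℓ=5): μ^(1)=75/2; μ^(2)=21; μ^(3)=9/2; μ^(4)=-12; μ^(5)=-34

((0, 0, 1, 1, 0); (0, 1, 0, 0, 0); (0, 0, 0, 2, 2); (0, 0, 0, 0, 1); (3, 0, 0, 0, 0))


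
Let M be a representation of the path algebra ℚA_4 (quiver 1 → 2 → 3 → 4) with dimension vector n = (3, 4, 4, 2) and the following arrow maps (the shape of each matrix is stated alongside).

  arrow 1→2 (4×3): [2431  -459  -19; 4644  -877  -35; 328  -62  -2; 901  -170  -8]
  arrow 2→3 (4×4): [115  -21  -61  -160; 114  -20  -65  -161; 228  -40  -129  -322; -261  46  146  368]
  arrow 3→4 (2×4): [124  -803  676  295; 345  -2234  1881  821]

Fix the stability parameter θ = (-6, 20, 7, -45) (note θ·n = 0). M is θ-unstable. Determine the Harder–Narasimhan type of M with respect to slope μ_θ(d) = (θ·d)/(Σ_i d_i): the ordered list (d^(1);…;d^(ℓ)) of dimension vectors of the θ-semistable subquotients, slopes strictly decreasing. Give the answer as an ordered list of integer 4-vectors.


Via rank(M_{q-1}∘⋯∘M_p): M ≅ I[1,1], I[1,4]^2, I[2,3]^2.
μ_θ-semistable layers: μ^(1)=27/2; μ^(2)=-6

((0, 2, 2, 0); (3, 2, 2, 2))


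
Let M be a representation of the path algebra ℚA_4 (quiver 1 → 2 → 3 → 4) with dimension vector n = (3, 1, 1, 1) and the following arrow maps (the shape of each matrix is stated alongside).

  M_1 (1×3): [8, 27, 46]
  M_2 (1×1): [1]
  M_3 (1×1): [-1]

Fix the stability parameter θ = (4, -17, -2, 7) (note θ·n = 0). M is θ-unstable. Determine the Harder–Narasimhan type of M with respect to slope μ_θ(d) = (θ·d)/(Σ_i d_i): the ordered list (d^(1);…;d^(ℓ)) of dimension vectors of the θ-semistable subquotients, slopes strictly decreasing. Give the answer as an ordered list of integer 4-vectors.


Barcode: M ≅ I[1,1]^2, I[1,4]. HN layers by μ_θ (4 steps, strictly decreasing):
  μ^(1)=7; μ^(2)=4; μ^(3)=-2; μ^(4)=-13/2

((0, 0, 0, 1); (2, 0, 0, 0); (0, 0, 1, 0); (1, 1, 0, 0))


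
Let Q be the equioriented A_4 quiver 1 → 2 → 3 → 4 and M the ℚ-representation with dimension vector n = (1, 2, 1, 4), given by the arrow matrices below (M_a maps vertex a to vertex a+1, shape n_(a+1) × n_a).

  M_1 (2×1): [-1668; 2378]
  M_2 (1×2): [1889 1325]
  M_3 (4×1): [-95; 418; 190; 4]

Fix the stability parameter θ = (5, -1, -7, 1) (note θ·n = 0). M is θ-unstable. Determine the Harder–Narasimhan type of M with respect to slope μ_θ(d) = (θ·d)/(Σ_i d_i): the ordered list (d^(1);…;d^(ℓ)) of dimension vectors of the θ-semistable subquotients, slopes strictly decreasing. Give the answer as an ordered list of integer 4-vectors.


Via rank(M_{q-1}∘⋯∘M_p): M ≅ I[1,4], I[2,2], I[4,4]^3.
μ_θ-semistable layers: μ^(1)=1; μ^(2)=-1

((0, 0, 0, 4); (1, 2, 1, 0))


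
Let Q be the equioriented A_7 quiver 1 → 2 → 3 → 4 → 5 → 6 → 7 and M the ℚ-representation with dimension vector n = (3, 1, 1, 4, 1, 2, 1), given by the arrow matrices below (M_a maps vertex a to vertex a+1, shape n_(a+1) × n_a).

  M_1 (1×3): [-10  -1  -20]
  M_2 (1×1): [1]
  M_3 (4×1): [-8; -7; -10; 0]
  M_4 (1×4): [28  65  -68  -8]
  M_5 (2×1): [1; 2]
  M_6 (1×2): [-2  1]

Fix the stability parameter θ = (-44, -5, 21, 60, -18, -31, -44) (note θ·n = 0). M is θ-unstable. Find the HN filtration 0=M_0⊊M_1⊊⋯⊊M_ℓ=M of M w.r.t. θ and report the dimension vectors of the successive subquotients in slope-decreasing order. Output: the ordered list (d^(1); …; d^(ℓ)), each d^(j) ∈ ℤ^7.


Interval decomposition of M: I[1,1]^2, I[1,6], I[4,4]^3, I[6,7].
HN type (ℓ=5): μ^(1)=60; μ^(2)=8; μ^(3)=-5; μ^(4)=-75/2; μ^(5)=-44

((0, 0, 0, 3, 0, 0, 0); (0, 0, 1, 1, 1, 1, 0); (0, 1, 0, 0, 0, 0, 0); (0, 0, 0, 0, 0, 1, 1); (3, 0, 0, 0, 0, 0, 0))


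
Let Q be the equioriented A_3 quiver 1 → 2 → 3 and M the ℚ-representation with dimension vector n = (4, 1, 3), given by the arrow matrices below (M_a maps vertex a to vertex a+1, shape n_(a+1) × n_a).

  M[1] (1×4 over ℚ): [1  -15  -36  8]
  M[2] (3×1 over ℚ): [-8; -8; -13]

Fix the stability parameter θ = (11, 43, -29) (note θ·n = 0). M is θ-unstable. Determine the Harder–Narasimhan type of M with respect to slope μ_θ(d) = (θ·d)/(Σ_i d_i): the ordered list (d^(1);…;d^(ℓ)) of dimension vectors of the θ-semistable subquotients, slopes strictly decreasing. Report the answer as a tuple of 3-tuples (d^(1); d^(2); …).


Barcode: M ≅ I[1,1]^3, I[1,3], I[3,3]^2. HN layers by μ_θ (3 steps, strictly decreasing):
  μ^(1)=11; μ^(2)=25/3; μ^(3)=-29

((3, 0, 0); (1, 1, 1); (0, 0, 2))


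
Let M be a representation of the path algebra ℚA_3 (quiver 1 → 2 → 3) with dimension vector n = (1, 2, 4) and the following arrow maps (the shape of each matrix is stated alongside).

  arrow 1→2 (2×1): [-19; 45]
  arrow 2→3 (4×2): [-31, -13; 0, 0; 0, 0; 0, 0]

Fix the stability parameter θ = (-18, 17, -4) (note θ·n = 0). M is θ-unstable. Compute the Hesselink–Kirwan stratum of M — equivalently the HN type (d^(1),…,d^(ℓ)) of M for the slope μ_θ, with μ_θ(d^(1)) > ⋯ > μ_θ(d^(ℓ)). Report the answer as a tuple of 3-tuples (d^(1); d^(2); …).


Barcode: M ≅ I[1,3], I[2,2], I[3,3]^3. HN layers by μ_θ (4 steps, strictly decreasing):
  μ^(1)=17; μ^(2)=13/2; μ^(3)=-4; μ^(4)=-18

((0, 1, 0); (0, 1, 1); (0, 0, 3); (1, 0, 0))


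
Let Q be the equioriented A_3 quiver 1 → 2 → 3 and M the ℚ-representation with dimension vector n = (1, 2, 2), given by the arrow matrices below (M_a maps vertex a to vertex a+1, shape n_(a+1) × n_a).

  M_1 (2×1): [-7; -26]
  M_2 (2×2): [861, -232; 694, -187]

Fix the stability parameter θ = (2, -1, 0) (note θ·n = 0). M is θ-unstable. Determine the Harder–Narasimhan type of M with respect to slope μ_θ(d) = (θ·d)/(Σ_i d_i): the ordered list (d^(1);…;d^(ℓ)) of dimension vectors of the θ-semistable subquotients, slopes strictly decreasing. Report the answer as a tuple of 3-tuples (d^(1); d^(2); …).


Interval decomposition of M: I[1,3], I[2,3].
HN type (ℓ=3): μ^(1)=1/3; μ^(2)=0; μ^(3)=-1

((1, 1, 1); (0, 0, 1); (0, 1, 0))


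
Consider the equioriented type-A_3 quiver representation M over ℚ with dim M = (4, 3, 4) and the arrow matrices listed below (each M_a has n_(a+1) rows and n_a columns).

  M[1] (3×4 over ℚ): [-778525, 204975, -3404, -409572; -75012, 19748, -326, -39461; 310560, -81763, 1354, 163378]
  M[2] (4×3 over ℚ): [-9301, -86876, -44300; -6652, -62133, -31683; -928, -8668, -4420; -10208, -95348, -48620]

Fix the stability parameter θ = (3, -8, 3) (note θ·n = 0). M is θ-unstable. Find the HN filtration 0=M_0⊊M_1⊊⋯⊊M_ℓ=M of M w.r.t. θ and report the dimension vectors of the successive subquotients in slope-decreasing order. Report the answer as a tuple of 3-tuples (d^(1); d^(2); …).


Interval decomposition of M: I[1,1], I[1,2], I[1,3]^2, I[3,3]^2.
HN type (ℓ=2): μ^(1)=3; μ^(2)=-5/2

((1, 0, 4); (3, 3, 0))


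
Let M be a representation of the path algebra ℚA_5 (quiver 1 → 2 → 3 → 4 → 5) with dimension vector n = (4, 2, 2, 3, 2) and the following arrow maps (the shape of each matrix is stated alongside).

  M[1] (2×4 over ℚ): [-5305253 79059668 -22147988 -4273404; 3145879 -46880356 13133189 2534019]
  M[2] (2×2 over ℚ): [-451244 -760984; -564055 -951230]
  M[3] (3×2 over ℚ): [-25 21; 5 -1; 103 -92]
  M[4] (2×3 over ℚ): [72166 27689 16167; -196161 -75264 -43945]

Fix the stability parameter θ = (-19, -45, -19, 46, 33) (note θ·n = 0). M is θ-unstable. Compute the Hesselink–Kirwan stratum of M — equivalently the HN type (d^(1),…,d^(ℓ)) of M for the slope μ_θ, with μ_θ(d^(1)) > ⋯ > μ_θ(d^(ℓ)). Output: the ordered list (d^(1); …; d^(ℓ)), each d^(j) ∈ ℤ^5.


Barcode: M ≅ I[1,1]^2, I[1,2], I[1,5], I[3,5], I[4,4]. HN layers by μ_θ (4 steps, strictly decreasing):
  μ^(1)=46; μ^(2)=79/2; μ^(3)=-19; μ^(4)=-32

((0, 0, 0, 1, 0); (0, 0, 0, 2, 2); (2, 0, 2, 0, 0); (2, 2, 0, 0, 0))


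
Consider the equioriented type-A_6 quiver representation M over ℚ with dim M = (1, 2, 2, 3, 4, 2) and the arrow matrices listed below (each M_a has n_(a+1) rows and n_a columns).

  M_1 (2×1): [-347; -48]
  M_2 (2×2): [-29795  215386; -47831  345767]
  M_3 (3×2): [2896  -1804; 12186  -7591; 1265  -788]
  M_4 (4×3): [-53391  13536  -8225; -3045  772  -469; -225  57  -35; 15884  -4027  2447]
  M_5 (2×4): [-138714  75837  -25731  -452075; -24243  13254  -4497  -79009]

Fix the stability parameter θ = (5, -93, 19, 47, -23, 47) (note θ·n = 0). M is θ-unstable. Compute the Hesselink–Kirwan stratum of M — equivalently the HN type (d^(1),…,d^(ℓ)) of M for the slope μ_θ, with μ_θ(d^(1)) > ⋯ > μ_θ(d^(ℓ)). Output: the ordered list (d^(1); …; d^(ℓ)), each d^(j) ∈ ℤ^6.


Barcode: M ≅ I[1,6], I[2,5], I[4,5], I[5,6]. HN layers by μ_θ (6 steps, strictly decreasing):
  μ^(1)=47; μ^(2)=43/3; μ^(3)=12; μ^(4)=-23; μ^(5)=-44; μ^(6)=-93

((0, 0, 0, 0, 0, 2); (0, 0, 2, 2, 2, 0); (0, 0, 0, 1, 1, 0); (0, 0, 0, 0, 1, 0); (1, 1, 0, 0, 0, 0); (0, 1, 0, 0, 0, 0))


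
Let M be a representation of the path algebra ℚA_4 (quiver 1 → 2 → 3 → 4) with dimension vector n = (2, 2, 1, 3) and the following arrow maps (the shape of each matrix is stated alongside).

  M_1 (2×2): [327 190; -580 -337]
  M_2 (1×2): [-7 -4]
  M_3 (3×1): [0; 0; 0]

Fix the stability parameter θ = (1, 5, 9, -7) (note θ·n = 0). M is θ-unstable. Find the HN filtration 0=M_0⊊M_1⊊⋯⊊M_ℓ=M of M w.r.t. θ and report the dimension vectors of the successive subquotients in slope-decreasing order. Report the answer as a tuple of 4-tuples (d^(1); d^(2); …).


Via rank(M_{q-1}∘⋯∘M_p): M ≅ I[1,2], I[1,3], I[4,4]^3.
μ_θ-semistable layers: μ^(1)=9; μ^(2)=5; μ^(3)=1; μ^(4)=-7

((0, 0, 1, 0); (0, 2, 0, 0); (2, 0, 0, 0); (0, 0, 0, 3))


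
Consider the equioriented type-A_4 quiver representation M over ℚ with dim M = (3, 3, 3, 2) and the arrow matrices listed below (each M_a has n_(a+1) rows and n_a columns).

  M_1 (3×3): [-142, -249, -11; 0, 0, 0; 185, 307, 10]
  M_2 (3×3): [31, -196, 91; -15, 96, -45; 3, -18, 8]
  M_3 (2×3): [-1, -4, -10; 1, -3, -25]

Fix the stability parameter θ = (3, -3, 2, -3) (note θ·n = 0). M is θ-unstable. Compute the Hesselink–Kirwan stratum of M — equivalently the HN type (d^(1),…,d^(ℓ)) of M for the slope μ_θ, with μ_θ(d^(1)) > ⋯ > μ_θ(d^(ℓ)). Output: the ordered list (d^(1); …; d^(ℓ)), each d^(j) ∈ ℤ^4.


Barcode: M ≅ I[1,1], I[1,4]^2, I[2,2], I[3,3]. HN layers by μ_θ (4 steps, strictly decreasing):
  μ^(1)=3; μ^(2)=2; μ^(3)=-1/4; μ^(4)=-3

((1, 0, 0, 0); (0, 0, 1, 0); (2, 2, 2, 2); (0, 1, 0, 0))


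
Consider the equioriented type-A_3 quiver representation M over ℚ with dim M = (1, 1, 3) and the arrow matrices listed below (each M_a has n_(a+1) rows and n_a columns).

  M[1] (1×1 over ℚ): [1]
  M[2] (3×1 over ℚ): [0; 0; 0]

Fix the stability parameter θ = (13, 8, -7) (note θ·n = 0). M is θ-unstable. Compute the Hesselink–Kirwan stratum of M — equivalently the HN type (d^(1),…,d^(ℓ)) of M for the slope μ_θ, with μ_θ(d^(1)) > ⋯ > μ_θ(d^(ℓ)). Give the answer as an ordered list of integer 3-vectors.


Via rank(M_{q-1}∘⋯∘M_p): M ≅ I[1,2], I[3,3]^3.
μ_θ-semistable layers: μ^(1)=21/2; μ^(2)=-7

((1, 1, 0); (0, 0, 3))


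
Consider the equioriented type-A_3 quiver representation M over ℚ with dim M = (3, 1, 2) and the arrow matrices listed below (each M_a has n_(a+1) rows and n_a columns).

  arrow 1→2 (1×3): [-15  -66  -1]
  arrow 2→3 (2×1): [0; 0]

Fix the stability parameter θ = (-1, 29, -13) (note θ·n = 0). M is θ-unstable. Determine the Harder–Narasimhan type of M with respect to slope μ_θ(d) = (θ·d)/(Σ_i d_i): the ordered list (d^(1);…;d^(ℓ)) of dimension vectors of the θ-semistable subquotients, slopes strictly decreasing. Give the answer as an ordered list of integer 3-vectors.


Via rank(M_{q-1}∘⋯∘M_p): M ≅ I[1,1]^2, I[1,2], I[3,3]^2.
μ_θ-semistable layers: μ^(1)=29; μ^(2)=-1; μ^(3)=-13

((0, 1, 0); (3, 0, 0); (0, 0, 2))


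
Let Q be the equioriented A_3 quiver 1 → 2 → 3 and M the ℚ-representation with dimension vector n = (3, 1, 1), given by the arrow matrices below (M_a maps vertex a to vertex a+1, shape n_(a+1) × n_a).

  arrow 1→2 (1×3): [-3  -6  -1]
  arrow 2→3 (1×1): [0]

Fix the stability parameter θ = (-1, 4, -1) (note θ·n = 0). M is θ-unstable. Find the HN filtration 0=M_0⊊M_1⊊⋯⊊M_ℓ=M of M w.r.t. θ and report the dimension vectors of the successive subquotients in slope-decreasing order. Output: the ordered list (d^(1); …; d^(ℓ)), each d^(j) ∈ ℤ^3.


Interval decomposition of M: I[1,1]^2, I[1,2], I[3,3].
HN type (ℓ=2): μ^(1)=4; μ^(2)=-1

((0, 1, 0); (3, 0, 1))


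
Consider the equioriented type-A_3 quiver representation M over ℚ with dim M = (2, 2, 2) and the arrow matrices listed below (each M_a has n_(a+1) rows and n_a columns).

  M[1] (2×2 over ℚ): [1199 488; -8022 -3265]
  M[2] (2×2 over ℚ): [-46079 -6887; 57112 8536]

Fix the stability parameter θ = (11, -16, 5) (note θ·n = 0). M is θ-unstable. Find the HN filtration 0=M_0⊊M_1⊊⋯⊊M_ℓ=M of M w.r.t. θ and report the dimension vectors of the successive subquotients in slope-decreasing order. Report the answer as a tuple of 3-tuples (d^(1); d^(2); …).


Via rank(M_{q-1}∘⋯∘M_p): M ≅ I[1,2], I[1,3], I[3,3].
μ_θ-semistable layers: μ^(1)=5; μ^(2)=-5/2

((0, 0, 2); (2, 2, 0))


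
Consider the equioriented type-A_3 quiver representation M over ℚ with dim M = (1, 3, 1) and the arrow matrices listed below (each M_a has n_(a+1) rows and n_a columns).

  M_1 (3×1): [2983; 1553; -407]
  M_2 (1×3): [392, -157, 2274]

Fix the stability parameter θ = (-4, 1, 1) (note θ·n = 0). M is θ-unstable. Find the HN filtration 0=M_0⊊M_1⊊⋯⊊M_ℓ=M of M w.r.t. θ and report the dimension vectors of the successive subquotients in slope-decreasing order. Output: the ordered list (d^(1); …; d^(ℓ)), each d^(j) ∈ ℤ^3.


Via rank(M_{q-1}∘⋯∘M_p): M ≅ I[1,3], I[2,2]^2.
μ_θ-semistable layers: μ^(1)=1; μ^(2)=-4

((0, 3, 1); (1, 0, 0))


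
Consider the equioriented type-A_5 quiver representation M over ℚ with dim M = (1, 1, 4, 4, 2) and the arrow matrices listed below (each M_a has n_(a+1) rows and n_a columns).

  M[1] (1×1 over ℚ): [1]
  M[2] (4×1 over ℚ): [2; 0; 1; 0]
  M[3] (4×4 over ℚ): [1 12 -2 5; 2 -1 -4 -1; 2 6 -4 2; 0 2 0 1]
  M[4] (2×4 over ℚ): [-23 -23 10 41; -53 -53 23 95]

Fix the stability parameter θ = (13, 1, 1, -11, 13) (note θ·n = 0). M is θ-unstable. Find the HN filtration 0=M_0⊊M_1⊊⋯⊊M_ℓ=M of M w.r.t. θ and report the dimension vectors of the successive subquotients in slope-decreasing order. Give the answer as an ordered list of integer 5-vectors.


Barcode: M ≅ I[1,3], I[3,4], I[3,5]^2, I[4,4]. HN layers by μ_θ (4 steps, strictly decreasing):
  μ^(1)=13; μ^(2)=5; μ^(3)=-5; μ^(4)=-11

((0, 0, 0, 0, 2); (1, 1, 1, 0, 0); (0, 0, 3, 3, 0); (0, 0, 0, 1, 0))


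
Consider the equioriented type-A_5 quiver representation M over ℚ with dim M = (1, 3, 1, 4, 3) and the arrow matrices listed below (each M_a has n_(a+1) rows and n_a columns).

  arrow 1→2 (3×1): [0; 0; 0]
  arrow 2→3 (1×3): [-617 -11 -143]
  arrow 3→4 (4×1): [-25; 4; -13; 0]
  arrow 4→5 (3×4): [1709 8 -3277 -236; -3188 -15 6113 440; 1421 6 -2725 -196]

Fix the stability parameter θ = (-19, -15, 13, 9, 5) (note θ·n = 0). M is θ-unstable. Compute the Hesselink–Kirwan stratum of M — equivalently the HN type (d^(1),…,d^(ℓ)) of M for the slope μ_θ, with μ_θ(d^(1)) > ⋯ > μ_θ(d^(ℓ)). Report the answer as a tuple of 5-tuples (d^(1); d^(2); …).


Interval decomposition of M: I[1,1], I[2,2]^2, I[2,5], I[4,4], I[4,5]^2.
HN type (ℓ=4): μ^(1)=9; μ^(2)=7; μ^(3)=-15; μ^(4)=-19

((0, 0, 1, 2, 1); (0, 0, 0, 2, 2); (0, 3, 0, 0, 0); (1, 0, 0, 0, 0))


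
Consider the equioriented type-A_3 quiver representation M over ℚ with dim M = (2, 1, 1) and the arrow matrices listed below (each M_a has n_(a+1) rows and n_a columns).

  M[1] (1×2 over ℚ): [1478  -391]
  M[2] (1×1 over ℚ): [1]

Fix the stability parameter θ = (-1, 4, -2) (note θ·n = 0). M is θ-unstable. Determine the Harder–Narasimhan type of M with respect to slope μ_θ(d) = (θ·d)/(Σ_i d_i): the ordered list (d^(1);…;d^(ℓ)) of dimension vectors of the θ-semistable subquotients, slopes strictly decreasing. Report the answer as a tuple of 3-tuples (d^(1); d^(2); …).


Interval decomposition of M: I[1,1], I[1,3].
HN type (ℓ=2): μ^(1)=1; μ^(2)=-1

((0, 1, 1); (2, 0, 0))


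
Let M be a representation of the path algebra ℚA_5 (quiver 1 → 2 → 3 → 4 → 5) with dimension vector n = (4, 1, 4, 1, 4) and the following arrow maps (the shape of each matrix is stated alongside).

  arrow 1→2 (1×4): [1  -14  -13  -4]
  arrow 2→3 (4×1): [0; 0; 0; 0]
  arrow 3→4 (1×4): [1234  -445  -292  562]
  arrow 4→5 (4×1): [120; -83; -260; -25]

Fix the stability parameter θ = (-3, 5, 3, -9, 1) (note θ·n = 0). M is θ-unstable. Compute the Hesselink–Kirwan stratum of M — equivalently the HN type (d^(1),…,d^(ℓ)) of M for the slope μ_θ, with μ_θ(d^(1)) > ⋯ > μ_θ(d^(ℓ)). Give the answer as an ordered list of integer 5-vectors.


Via rank(M_{q-1}∘⋯∘M_p): M ≅ I[1,1]^3, I[1,2], I[3,3]^3, I[3,5], I[5,5]^3.
μ_θ-semistable layers: μ^(1)=5; μ^(2)=3; μ^(3)=1; μ^(4)=-3

((0, 1, 0, 0, 0); (0, 0, 3, 0, 0); (0, 0, 0, 0, 4); (4, 0, 1, 1, 0))


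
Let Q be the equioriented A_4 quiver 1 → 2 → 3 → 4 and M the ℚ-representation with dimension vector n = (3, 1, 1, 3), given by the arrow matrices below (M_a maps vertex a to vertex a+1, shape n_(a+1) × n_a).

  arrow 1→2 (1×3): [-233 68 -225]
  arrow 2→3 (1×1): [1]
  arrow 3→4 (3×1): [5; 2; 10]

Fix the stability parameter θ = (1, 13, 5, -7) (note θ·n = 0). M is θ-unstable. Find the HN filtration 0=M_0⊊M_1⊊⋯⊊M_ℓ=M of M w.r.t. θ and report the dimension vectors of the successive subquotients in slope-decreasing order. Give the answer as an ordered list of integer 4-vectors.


Via rank(M_{q-1}∘⋯∘M_p): M ≅ I[1,1]^2, I[1,4], I[4,4]^2.
μ_θ-semistable layers: μ^(1)=11/3; μ^(2)=1; μ^(3)=-7

((0, 1, 1, 1); (3, 0, 0, 0); (0, 0, 0, 2))


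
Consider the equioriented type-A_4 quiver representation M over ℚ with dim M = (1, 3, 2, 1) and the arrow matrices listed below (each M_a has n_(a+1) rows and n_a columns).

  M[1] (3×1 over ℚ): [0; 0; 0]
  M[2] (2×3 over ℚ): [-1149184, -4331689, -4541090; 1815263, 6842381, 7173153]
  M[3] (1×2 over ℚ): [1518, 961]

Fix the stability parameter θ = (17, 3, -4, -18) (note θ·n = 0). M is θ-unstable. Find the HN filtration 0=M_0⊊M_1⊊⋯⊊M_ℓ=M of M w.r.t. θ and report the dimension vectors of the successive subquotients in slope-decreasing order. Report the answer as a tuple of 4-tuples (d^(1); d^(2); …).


Via rank(M_{q-1}∘⋯∘M_p): M ≅ I[1,1], I[2,2], I[2,3], I[2,4].
μ_θ-semistable layers: μ^(1)=17; μ^(2)=3; μ^(3)=-1/2; μ^(4)=-19/3

((1, 0, 0, 0); (0, 1, 0, 0); (0, 1, 1, 0); (0, 1, 1, 1))


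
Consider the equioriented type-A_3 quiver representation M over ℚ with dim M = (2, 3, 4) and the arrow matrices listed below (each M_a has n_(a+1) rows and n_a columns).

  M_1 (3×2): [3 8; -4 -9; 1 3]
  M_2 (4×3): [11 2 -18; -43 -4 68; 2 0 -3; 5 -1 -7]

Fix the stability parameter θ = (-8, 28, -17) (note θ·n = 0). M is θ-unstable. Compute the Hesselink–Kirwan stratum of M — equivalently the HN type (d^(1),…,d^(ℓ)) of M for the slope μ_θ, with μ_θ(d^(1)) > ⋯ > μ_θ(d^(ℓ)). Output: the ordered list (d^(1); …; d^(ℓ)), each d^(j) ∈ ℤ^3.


Interval decomposition of M: I[1,3]^2, I[2,3], I[3,3].
HN type (ℓ=3): μ^(1)=11/2; μ^(2)=-8; μ^(3)=-17

((0, 3, 3); (2, 0, 0); (0, 0, 1))


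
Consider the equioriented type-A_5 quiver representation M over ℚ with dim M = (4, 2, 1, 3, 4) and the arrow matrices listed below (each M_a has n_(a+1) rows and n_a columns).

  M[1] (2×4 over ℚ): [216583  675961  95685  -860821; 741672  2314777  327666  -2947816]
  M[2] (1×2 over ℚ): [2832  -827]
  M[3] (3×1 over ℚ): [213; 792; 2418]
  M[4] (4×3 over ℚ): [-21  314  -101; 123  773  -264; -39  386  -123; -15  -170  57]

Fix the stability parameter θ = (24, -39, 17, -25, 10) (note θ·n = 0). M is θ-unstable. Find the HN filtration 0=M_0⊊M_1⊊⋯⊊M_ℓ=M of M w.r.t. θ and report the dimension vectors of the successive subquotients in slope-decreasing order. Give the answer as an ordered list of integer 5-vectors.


Interval decomposition of M: I[1,1]^2, I[1,2], I[1,5], I[4,4], I[4,5], I[5,5]^2.
HN type (ℓ=5): μ^(1)=24; μ^(2)=10; μ^(3)=-4; μ^(4)=-15/2; μ^(5)=-25

((2, 0, 0, 0, 0); (0, 0, 0, 0, 4); (0, 0, 1, 1, 0); (2, 2, 0, 0, 0); (0, 0, 0, 2, 0))


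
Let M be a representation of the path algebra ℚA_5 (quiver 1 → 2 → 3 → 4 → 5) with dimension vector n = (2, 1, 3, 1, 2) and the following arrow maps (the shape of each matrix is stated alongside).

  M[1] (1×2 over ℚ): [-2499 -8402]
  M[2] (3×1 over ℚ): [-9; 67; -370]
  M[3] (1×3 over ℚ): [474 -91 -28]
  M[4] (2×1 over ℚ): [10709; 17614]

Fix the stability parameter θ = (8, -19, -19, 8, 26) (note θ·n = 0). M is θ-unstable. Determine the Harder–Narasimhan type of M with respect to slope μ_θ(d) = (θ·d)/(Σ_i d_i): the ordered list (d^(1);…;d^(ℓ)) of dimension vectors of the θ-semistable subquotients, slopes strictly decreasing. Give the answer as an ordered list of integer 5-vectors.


Barcode: M ≅ I[1,1], I[1,5], I[3,3]^2, I[5,5]. HN layers by μ_θ (4 steps, strictly decreasing):
  μ^(1)=26; μ^(2)=8; μ^(3)=-10; μ^(4)=-19

((0, 0, 0, 0, 2); (1, 0, 0, 1, 0); (1, 1, 1, 0, 0); (0, 0, 2, 0, 0))


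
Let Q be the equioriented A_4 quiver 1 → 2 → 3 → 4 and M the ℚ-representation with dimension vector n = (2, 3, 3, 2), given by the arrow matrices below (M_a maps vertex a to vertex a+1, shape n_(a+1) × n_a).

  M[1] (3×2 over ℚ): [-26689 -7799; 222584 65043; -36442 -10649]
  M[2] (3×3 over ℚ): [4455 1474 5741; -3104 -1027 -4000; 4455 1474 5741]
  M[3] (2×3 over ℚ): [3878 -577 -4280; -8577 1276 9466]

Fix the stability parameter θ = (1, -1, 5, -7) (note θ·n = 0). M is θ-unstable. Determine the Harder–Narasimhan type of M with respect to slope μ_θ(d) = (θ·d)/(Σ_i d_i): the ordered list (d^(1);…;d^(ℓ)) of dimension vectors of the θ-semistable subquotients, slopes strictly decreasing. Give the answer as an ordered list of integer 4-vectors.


Interval decomposition of M: I[1,4]^2, I[2,2], I[3,3].
HN type (ℓ=3): μ^(1)=5; μ^(2)=-1/2; μ^(3)=-1

((0, 0, 1, 0); (2, 2, 2, 2); (0, 1, 0, 0))


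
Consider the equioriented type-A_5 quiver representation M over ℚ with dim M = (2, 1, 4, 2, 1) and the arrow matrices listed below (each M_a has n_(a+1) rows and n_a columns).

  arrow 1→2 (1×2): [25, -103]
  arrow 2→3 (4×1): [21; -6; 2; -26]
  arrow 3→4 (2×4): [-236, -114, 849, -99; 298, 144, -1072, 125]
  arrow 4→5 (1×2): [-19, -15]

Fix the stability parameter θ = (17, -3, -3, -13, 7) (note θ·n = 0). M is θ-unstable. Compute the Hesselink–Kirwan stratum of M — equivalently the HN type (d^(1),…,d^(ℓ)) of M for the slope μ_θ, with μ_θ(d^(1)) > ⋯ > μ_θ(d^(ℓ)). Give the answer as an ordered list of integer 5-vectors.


Barcode: M ≅ I[1,1], I[1,3], I[3,3], I[3,4], I[3,5]. HN layers by μ_θ (5 steps, strictly decreasing):
  μ^(1)=17; μ^(2)=7; μ^(3)=11/3; μ^(4)=-3; μ^(5)=-8

((1, 0, 0, 0, 0); (0, 0, 0, 0, 1); (1, 1, 1, 0, 0); (0, 0, 1, 0, 0); (0, 0, 2, 2, 0))


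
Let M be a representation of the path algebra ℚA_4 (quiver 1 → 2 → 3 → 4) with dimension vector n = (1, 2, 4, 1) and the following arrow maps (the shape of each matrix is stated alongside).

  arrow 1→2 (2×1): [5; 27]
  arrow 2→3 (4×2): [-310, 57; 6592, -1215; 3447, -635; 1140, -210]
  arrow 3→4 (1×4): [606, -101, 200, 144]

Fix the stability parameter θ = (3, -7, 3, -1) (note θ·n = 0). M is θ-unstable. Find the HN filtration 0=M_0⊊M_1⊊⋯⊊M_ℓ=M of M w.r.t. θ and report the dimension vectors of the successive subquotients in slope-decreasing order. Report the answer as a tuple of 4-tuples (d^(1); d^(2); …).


Interval decomposition of M: I[1,4], I[2,3], I[3,3]^2.
HN type (ℓ=4): μ^(1)=3; μ^(2)=1; μ^(3)=-2; μ^(4)=-7

((0, 0, 3, 0); (0, 0, 1, 1); (1, 1, 0, 0); (0, 1, 0, 0))
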